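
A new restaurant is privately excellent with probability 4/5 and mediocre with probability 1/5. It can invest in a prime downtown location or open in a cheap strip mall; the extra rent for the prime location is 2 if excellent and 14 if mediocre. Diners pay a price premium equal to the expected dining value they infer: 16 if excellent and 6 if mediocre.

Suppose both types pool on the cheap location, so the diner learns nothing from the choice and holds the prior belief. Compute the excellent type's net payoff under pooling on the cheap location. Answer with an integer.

14

Pooled price premium = 4/5·16 + 1/5·6 = 14.
excellent pays no cost for the cheap location, so net payoff = 14.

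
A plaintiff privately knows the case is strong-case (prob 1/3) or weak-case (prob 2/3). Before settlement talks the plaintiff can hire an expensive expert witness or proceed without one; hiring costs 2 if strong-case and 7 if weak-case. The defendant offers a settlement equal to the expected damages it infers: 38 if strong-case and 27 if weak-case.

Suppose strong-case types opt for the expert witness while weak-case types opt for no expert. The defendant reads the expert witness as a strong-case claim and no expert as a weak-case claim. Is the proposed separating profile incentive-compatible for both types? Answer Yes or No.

Under these beliefs, the expert witness earns settlement 38 and no expert earns settlement 27.
strong-case: the expert witness nets 38 − 2 = 36; no expert nets 27. strong-case prefers the expert witness.
weak-case: the expert witness nets 38 − 7 = 31; no expert nets 27. weak-case would deviate to the expert witness.
weak-case has a profitable deviation, so the profile is not an equilibrium.

No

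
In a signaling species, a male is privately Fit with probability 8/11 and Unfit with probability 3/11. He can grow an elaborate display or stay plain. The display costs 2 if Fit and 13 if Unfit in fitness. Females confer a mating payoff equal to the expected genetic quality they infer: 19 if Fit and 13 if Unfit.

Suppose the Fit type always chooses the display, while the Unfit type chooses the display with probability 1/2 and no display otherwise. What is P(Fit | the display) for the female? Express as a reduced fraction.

P(the display) = (8/11)·1 + (3/11)·(1/2) = 19/22.
By Bayes' rule, P(Fit | the display) = (8/11) / (19/22) = 16/19.

16/19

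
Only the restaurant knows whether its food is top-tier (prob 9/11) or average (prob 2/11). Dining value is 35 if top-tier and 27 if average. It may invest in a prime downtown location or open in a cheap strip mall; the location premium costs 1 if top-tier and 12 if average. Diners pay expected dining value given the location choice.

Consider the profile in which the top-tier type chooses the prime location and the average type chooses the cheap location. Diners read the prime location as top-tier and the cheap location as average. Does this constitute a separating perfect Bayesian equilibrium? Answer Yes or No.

Yes

Under these beliefs, the prime location earns price premium 35 and the cheap location earns price premium 27.
top-tier: the prime location nets 35 − 1 = 34; the cheap location nets 27. top-tier prefers the prime location.
average: the prime location nets 35 − 12 = 23; the cheap location nets 27. average prefers the cheap location.
Neither type deviates, so the separating profile is an equilibrium.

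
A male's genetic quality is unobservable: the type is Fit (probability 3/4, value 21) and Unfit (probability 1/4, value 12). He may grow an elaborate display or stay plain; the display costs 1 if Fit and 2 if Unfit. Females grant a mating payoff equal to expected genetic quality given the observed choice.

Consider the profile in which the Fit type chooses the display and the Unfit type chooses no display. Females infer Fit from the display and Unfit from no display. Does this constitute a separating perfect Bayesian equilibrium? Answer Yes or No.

No

Under these beliefs, the display earns mating payoff 21 and no display earns mating payoff 12.
Fit: the display nets 21 − 1 = 20; no display nets 12. Fit prefers the display.
Unfit: the display nets 21 − 2 = 19; no display nets 12. Unfit would deviate to the display.
Unfit has a profitable deviation, so the profile is not an equilibrium.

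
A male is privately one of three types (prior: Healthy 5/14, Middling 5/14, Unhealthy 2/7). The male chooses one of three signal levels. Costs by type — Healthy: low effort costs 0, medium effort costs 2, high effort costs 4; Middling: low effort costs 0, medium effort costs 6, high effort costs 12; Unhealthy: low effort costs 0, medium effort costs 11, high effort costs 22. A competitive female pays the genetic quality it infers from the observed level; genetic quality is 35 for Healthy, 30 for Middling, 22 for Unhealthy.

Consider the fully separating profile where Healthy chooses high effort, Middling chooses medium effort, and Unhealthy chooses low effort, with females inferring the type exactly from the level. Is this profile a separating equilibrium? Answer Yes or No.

Separating mating payoffs: high effort → 35, medium effort → 30, low effort → 22.
Healthy (assigned high effort): low effort: 22 − 0 = 22; medium effort: 30 − 2 = 28; high effort: 35 − 4 = 31. Healthy stays.
Middling (assigned medium effort): low effort: 22 − 0 = 22; medium effort: 30 − 6 = 24; high effort: 35 − 12 = 23. Middling stays.
Unhealthy (assigned low effort): low effort: 22 − 0 = 22; medium effort: 30 − 11 = 19; high effort: 35 − 22 = 13. Unhealthy stays.
Every type prefers its assigned level; separation holds.

Yes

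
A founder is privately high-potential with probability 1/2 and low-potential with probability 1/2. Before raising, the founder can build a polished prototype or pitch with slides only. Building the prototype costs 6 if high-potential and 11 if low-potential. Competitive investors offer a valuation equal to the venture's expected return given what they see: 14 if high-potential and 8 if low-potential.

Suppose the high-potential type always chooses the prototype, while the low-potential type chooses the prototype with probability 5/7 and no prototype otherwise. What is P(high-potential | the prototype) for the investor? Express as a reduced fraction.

7/12

P(the prototype) = (1/2)·1 + (1/2)·(5/7) = 6/7.
By Bayes' rule, P(high-potential | the prototype) = (1/2) / (6/7) = 7/12.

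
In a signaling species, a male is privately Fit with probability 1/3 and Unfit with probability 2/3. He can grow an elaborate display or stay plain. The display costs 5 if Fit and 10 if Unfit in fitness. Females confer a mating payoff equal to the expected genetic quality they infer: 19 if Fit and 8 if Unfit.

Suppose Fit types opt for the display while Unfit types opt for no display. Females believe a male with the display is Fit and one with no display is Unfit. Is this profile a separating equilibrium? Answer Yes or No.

Under these beliefs, the display earns mating payoff 19 and no display earns mating payoff 8.
Fit: the display nets 19 − 5 = 14; no display nets 8. Fit prefers the display.
Unfit: the display nets 19 − 10 = 9; no display nets 8. Unfit would deviate to the display.
Unfit has a profitable deviation, so the profile is not an equilibrium.

No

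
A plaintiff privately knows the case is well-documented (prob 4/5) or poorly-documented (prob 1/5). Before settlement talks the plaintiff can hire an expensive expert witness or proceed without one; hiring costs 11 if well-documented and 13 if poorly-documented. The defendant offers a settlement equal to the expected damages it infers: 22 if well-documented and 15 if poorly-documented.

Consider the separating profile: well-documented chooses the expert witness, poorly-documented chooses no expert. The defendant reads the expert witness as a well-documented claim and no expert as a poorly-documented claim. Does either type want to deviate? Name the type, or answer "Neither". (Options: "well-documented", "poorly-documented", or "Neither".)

well-documented

The expert witness pays 22; no expert pays 15.
well-documented: assigned the expert witness, nets 22 − 11 = 11; deviating to no expert nets 15.
poorly-documented: assigned no expert, nets 15; deviating to the expert witness nets 22 − 13 = 9.
The well-documented type gains 4 by deviating.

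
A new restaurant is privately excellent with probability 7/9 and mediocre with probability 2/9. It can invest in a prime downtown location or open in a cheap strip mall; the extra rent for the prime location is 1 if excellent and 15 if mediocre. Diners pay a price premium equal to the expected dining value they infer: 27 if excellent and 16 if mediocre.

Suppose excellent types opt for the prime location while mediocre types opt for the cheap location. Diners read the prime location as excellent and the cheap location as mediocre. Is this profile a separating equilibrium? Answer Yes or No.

Under these beliefs, the prime location earns price premium 27 and the cheap location earns price premium 16.
excellent: the prime location nets 27 − 1 = 26; the cheap location nets 16. excellent prefers the prime location.
mediocre: the prime location nets 27 − 15 = 12; the cheap location nets 16. mediocre prefers the cheap location.
Neither type deviates, so the separating profile is an equilibrium.

Yes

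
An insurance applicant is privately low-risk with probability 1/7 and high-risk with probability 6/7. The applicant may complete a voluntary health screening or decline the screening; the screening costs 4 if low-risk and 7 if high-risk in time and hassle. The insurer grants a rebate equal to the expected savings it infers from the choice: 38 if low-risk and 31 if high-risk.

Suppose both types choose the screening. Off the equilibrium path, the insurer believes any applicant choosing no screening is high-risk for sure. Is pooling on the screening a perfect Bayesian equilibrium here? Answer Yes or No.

No

On path, the insurer holds the prior and pays 1/7·38 + 6/7·31 = 32. Off path (no screening), believing high-risk, it pays 31.
low-risk: the screening nets 32 − 4 = 28; no screening nets 31. low-risk would deviate.
high-risk: the screening nets 32 − 7 = 25; no screening nets 31. high-risk would deviate.
A type deviates, so pooling fails.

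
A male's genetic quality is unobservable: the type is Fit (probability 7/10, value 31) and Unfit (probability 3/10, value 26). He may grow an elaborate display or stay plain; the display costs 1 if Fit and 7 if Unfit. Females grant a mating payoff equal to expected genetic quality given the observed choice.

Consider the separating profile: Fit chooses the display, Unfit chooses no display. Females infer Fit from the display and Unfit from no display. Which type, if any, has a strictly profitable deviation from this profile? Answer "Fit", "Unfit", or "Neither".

The display pays 31; no display pays 26.
Fit: assigned the display, nets 31 − 1 = 30; deviating to no display nets 26.
Unfit: assigned no display, nets 26; deviating to the display nets 31 − 7 = 24.
Both types strictly prefer their assigned action; no profitable deviation.

Neither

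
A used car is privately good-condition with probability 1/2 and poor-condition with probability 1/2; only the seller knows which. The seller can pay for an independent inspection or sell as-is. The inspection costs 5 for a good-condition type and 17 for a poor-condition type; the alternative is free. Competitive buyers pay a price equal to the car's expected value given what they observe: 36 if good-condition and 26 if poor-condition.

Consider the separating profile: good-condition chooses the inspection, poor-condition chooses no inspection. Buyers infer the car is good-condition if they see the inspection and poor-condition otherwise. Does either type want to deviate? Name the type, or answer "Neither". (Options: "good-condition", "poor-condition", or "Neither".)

Neither

The inspection pays 36; no inspection pays 26.
good-condition: assigned the inspection, nets 36 − 5 = 31; deviating to no inspection nets 26.
poor-condition: assigned no inspection, nets 26; deviating to the inspection nets 36 − 17 = 19.
Both types strictly prefer their assigned action; no profitable deviation.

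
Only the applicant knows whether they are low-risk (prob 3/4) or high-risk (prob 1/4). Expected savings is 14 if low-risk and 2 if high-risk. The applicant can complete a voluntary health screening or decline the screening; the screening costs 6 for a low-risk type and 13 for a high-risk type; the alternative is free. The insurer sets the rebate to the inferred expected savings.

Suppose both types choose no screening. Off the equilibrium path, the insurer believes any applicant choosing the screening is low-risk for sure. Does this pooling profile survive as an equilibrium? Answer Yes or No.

On path, the insurer holds the prior and pays 3/4·14 + 1/4·2 = 11. Off path (the screening), believing low-risk, it pays 14.
low-risk: no screening nets 11; the screening nets 14 − 6 = 8. low-risk stays.
high-risk: no screening nets 11; the screening nets 14 − 13 = 1. high-risk stays.
No type deviates, so pooling is sustained.

Yes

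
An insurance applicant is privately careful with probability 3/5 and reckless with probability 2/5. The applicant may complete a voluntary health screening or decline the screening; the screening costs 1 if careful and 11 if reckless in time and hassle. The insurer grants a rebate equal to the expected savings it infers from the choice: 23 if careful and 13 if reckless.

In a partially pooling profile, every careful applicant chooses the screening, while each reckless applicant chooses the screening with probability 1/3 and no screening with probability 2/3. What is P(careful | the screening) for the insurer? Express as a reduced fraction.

P(the screening) = (3/5)·1 + (2/5)·(1/3) = 11/15.
By Bayes' rule, P(careful | the screening) = (3/5) / (11/15) = 9/11.

9/11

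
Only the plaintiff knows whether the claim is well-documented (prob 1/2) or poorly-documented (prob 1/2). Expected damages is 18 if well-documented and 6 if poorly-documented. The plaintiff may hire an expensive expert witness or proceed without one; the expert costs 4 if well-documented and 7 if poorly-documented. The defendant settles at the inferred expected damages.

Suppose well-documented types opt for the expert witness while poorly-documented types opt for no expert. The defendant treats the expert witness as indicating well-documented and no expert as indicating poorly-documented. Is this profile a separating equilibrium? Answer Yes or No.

Under these beliefs, the expert witness earns settlement 18 and no expert earns settlement 6.
well-documented: the expert witness nets 18 − 4 = 14; no expert nets 6. well-documented prefers the expert witness.
poorly-documented: the expert witness nets 18 − 7 = 11; no expert nets 6. poorly-documented would deviate to the expert witness.
poorly-documented has a profitable deviation, so the profile is not an equilibrium.

No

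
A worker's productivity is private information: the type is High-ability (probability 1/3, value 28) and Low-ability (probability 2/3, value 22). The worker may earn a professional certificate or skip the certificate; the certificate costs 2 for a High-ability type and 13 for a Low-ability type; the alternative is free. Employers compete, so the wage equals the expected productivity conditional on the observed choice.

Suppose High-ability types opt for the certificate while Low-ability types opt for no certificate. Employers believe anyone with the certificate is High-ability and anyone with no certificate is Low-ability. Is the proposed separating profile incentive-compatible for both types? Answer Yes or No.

Yes

Under these beliefs, the certificate earns wage 28 and no certificate earns wage 22.
High-ability: the certificate nets 28 − 2 = 26; no certificate nets 22. High-ability prefers the certificate.
Low-ability: the certificate nets 28 − 13 = 15; no certificate nets 22. Low-ability prefers no certificate.
Neither type deviates, so the separating profile is an equilibrium.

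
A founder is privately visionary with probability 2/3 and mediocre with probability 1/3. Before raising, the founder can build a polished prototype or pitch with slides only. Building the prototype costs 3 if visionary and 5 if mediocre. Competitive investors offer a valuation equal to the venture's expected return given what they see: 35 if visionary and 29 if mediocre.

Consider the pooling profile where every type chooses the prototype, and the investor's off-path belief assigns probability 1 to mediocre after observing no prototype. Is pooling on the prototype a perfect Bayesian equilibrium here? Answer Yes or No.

No

On path, the investor holds the prior and pays 2/3·35 + 1/3·29 = 33. Off path (no prototype), believing mediocre, it pays 29.
visionary: the prototype nets 33 − 3 = 30; no prototype nets 29. visionary stays.
mediocre: the prototype nets 33 − 5 = 28; no prototype nets 29. mediocre would deviate.
A type deviates, so pooling fails.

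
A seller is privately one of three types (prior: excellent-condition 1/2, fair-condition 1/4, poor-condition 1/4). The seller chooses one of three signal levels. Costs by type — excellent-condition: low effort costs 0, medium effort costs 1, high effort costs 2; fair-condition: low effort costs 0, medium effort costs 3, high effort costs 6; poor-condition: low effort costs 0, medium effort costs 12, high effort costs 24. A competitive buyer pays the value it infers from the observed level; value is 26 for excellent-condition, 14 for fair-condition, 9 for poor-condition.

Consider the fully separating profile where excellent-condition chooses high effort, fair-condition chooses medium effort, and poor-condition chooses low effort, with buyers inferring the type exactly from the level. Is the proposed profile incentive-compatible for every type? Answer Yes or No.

No

Separating prices: high effort → 26, medium effort → 14, low effort → 9.
excellent-condition (assigned high effort): low effort: 9 − 0 = 9; medium effort: 14 − 1 = 13; high effort: 26 − 2 = 24. excellent-condition stays.
fair-condition (assigned medium effort): low effort: 9 − 0 = 9; medium effort: 14 − 3 = 11; high effort: 26 − 6 = 20. fair-condition prefers high effort.
poor-condition (assigned low effort): low effort: 9 − 0 = 9; medium effort: 14 − 12 = 2; high effort: 26 − 24 = 2. poor-condition stays.
At least one type deviates; the separating profile fails.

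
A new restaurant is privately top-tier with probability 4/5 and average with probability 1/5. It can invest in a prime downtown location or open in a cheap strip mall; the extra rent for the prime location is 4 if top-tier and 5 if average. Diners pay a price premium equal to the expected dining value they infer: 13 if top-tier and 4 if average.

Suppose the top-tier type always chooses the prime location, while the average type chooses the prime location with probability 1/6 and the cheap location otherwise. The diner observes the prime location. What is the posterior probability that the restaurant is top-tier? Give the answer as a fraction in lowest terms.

P(the prime location) = (4/5)·1 + (1/5)·(1/6) = 5/6.
By Bayes' rule, P(top-tier | the prime location) = (4/5) / (5/6) = 24/25.

24/25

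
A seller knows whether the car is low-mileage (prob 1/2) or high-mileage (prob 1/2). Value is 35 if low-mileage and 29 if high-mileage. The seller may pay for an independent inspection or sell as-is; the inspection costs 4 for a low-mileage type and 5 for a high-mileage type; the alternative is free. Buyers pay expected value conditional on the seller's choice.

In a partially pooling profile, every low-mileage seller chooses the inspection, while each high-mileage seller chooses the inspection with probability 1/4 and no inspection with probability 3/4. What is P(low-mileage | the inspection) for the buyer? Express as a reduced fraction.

P(the inspection) = (1/2)·1 + (1/2)·(1/4) = 5/8.
By Bayes' rule, P(low-mileage | the inspection) = (1/2) / (5/8) = 4/5.

4/5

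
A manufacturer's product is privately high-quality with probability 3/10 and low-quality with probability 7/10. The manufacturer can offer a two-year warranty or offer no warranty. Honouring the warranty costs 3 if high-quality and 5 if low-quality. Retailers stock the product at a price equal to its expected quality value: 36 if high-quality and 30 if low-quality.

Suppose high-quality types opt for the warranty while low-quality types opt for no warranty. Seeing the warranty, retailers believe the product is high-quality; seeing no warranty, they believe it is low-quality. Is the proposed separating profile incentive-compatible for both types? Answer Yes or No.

No

Under these beliefs, the warranty earns price 36 and no warranty earns price 30.
high-quality: the warranty nets 36 − 3 = 33; no warranty nets 30. high-quality prefers the warranty.
low-quality: the warranty nets 36 − 5 = 31; no warranty nets 30. low-quality would deviate to the warranty.
low-quality has a profitable deviation, so the profile is not an equilibrium.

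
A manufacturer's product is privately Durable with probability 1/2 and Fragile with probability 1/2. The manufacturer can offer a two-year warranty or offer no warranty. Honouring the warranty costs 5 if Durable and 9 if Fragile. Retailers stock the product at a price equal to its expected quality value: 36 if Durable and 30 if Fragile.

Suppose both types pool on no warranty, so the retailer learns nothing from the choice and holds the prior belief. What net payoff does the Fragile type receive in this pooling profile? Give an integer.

33

Pooled price = 1/2·36 + 1/2·30 = 33.
Fragile pays no cost for no warranty, so net payoff = 33.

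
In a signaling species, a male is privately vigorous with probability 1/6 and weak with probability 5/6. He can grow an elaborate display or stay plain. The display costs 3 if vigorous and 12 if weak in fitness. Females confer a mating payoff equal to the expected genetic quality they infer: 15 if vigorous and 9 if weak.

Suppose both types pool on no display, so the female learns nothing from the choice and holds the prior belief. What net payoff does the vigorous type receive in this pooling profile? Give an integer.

10

Pooled mating payoff = 1/6·15 + 5/6·9 = 10.
vigorous pays no cost for no display, so net payoff = 10.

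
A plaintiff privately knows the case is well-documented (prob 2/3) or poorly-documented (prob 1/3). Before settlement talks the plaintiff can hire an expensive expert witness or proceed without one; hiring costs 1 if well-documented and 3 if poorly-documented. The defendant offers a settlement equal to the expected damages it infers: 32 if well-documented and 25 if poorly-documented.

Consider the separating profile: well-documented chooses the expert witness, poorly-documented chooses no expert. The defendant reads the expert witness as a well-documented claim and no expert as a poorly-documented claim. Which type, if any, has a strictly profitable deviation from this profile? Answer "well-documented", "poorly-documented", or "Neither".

The expert witness pays 32; no expert pays 25.
well-documented: assigned the expert witness, nets 32 − 1 = 31; deviating to no expert nets 25.
poorly-documented: assigned no expert, nets 25; deviating to the expert witness nets 32 − 3 = 29.
The poorly-documented type gains 4 by deviating.

poorly-documented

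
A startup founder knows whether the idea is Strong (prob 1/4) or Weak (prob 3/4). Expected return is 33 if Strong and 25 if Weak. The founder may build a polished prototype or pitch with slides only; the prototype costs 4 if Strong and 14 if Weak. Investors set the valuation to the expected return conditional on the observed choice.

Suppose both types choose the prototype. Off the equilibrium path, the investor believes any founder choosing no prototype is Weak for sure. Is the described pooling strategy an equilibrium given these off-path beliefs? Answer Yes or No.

On path, the investor holds the prior and pays 1/4·33 + 3/4·25 = 27. Off path (no prototype), believing Weak, it pays 25.
Strong: the prototype nets 27 − 4 = 23; no prototype nets 25. Strong would deviate.
Weak: the prototype nets 27 − 14 = 13; no prototype nets 25. Weak would deviate.
A type deviates, so pooling fails.

No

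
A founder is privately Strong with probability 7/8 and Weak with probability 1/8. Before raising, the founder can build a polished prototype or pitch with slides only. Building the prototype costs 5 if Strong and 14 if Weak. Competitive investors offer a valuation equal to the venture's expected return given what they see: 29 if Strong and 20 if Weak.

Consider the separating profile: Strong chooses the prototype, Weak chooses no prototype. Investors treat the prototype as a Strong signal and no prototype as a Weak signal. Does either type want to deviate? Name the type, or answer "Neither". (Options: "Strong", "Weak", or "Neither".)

The prototype pays 29; no prototype pays 20.
Strong: assigned the prototype, nets 29 − 5 = 24; deviating to no prototype nets 20.
Weak: assigned no prototype, nets 20; deviating to the prototype nets 29 − 14 = 15.
Both types strictly prefer their assigned action; no profitable deviation.

Neither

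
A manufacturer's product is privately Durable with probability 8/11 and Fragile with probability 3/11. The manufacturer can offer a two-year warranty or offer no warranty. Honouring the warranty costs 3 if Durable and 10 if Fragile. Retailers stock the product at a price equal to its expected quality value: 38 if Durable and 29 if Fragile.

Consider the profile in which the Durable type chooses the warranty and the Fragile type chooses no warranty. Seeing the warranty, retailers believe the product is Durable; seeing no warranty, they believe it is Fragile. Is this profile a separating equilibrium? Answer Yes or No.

Under these beliefs, the warranty earns price 38 and no warranty earns price 29.
Durable: the warranty nets 38 − 3 = 35; no warranty nets 29. Durable prefers the warranty.
Fragile: the warranty nets 38 − 10 = 28; no warranty nets 29. Fragile prefers no warranty.
Neither type deviates, so the separating profile is an equilibrium.

Yes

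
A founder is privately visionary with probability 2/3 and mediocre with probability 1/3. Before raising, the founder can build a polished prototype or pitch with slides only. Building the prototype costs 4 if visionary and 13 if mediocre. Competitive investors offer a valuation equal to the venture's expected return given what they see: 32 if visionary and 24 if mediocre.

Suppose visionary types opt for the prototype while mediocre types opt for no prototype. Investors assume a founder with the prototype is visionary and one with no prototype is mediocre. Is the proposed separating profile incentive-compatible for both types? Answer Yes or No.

Yes

Under these beliefs, the prototype earns valuation 32 and no prototype earns valuation 24.
visionary: the prototype nets 32 − 4 = 28; no prototype nets 24. visionary prefers the prototype.
mediocre: the prototype nets 32 − 13 = 19; no prototype nets 24. mediocre prefers no prototype.
Neither type deviates, so the separating profile is an equilibrium.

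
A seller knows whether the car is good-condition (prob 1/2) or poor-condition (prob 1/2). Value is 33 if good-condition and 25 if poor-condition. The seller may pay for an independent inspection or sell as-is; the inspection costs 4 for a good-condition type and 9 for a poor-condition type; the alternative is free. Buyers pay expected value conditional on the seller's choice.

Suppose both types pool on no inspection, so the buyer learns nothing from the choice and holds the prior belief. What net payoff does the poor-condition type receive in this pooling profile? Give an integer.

Pooled price = 1/2·33 + 1/2·25 = 29.
poor-condition pays no cost for no inspection, so net payoff = 29.

29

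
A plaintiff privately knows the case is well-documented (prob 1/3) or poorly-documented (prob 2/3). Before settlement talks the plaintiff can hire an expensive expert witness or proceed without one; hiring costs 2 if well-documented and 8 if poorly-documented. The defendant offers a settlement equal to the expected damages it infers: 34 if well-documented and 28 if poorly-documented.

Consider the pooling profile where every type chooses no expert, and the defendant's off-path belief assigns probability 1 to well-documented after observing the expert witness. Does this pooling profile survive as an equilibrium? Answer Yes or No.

No

On path, the defendant holds the prior and pays 1/3·34 + 2/3·28 = 30. Off path (the expert witness), believing well-documented, it pays 34.
well-documented: no expert nets 30; the expert witness nets 34 − 2 = 32. well-documented would deviate.
poorly-documented: no expert nets 30; the expert witness nets 34 − 8 = 26. poorly-documented stays.
A type deviates, so pooling fails.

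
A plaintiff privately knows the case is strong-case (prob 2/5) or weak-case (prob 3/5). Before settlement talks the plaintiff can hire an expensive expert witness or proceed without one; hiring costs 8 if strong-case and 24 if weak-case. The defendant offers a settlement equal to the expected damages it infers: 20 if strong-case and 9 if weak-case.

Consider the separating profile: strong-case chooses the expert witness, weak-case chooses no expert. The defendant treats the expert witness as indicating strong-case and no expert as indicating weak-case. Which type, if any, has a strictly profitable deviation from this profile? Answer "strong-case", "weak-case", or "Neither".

Neither

The expert witness pays 20; no expert pays 9.
strong-case: assigned the expert witness, nets 20 − 8 = 12; deviating to no expert nets 9.
weak-case: assigned no expert, nets 9; deviating to the expert witness nets 20 − 24 = -4.
Both types strictly prefer their assigned action; no profitable deviation.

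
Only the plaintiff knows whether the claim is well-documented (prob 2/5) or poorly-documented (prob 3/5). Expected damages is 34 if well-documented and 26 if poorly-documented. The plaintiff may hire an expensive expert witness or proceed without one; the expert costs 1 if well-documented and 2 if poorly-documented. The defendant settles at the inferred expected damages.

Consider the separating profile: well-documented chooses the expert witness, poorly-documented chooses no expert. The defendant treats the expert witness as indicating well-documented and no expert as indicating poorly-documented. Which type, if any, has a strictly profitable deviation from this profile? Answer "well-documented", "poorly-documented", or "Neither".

poorly-documented

The expert witness pays 34; no expert pays 26.
well-documented: assigned the expert witness, nets 34 − 1 = 33; deviating to no expert nets 26.
poorly-documented: assigned no expert, nets 26; deviating to the expert witness nets 34 − 2 = 32.
The poorly-documented type gains 6 by deviating.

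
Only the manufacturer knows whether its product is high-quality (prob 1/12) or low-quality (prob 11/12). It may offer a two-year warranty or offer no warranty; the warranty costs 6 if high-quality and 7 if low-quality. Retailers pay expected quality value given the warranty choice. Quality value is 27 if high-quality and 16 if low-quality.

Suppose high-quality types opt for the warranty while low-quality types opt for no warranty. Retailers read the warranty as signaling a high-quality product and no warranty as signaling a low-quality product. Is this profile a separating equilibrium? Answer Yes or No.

No

Under these beliefs, the warranty earns price 27 and no warranty earns price 16.
high-quality: the warranty nets 27 − 6 = 21; no warranty nets 16. high-quality prefers the warranty.
low-quality: the warranty nets 27 − 7 = 20; no warranty nets 16. low-quality would deviate to the warranty.
low-quality has a profitable deviation, so the profile is not an equilibrium.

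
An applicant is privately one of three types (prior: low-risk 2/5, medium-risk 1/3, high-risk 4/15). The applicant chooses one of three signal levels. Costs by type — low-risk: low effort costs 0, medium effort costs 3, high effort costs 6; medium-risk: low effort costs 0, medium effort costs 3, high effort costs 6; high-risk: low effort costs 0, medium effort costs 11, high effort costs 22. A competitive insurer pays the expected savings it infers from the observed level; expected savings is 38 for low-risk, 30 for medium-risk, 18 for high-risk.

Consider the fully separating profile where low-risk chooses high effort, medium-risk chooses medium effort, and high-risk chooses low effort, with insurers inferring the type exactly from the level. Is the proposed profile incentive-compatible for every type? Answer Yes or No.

Separating rebates: high effort → 38, medium effort → 30, low effort → 18.
low-risk (assigned high effort): low effort: 18 − 0 = 18; medium effort: 30 − 3 = 27; high effort: 38 − 6 = 32. low-risk stays.
medium-risk (assigned medium effort): low effort: 18 − 0 = 18; medium effort: 30 − 3 = 27; high effort: 38 − 6 = 32. medium-risk prefers high effort.
high-risk (assigned low effort): low effort: 18 − 0 = 18; medium effort: 30 − 11 = 19; high effort: 38 − 22 = 16. high-risk prefers medium effort.
At least one type deviates; the separating profile fails.

No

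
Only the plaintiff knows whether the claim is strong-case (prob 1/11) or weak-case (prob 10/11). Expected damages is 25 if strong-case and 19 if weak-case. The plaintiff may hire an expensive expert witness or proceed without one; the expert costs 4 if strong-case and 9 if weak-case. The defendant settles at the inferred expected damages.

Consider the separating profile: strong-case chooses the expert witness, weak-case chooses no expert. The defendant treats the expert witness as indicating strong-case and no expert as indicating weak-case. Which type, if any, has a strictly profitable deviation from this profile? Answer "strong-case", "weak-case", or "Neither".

Neither

The expert witness pays 25; no expert pays 19.
strong-case: assigned the expert witness, nets 25 − 4 = 21; deviating to no expert nets 19.
weak-case: assigned no expert, nets 19; deviating to the expert witness nets 25 − 9 = 16.
Both types strictly prefer their assigned action; no profitable deviation.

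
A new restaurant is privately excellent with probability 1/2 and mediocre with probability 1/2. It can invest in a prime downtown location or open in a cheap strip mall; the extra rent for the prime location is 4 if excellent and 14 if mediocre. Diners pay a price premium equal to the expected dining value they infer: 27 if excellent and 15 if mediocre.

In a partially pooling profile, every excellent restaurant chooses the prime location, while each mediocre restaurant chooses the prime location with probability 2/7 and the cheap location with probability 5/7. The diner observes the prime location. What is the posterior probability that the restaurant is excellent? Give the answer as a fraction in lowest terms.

P(the prime location) = (1/2)·1 + (1/2)·(2/7) = 9/14.
By Bayes' rule, P(excellent | the prime location) = (1/2) / (9/14) = 7/9.

7/9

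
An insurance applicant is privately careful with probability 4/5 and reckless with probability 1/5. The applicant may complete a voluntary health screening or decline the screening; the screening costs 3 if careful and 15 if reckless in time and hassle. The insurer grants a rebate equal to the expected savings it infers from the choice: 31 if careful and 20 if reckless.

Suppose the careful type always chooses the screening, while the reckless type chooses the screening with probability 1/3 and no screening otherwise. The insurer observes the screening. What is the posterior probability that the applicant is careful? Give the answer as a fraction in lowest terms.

12/13

P(the screening) = (4/5)·1 + (1/5)·(1/3) = 13/15.
By Bayes' rule, P(careful | the screening) = (4/5) / (13/15) = 12/13.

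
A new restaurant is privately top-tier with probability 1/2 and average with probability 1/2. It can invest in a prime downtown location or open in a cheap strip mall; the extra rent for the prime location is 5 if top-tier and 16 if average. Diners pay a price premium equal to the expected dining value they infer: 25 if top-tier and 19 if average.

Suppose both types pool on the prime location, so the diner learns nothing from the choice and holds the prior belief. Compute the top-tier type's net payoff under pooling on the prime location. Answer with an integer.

17

Pooled price premium = 1/2·25 + 1/2·19 = 22.
top-tier pays cost 5 for the prime location, so net payoff = 22 − 5 = 17.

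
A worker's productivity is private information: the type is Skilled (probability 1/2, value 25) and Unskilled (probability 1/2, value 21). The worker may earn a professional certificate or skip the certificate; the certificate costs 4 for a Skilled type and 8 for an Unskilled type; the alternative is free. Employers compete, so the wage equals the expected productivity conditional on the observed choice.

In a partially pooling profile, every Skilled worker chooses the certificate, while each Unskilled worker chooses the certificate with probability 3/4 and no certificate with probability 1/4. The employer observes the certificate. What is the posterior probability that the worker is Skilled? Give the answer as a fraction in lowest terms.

P(the certificate) = (1/2)·1 + (1/2)·(3/4) = 7/8.
By Bayes' rule, P(Skilled | the certificate) = (1/2) / (7/8) = 4/7.

4/7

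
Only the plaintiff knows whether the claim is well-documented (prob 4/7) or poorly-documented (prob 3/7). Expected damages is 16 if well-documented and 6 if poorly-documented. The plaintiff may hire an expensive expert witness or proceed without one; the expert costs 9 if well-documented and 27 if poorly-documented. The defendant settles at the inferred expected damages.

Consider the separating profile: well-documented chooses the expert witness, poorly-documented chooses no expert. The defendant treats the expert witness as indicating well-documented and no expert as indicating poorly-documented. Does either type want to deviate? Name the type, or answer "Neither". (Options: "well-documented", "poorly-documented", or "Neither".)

Neither

The expert witness pays 16; no expert pays 6.
well-documented: assigned the expert witness, nets 16 − 9 = 7; deviating to no expert nets 6.
poorly-documented: assigned no expert, nets 6; deviating to the expert witness nets 16 − 27 = -11.
Both types strictly prefer their assigned action; no profitable deviation.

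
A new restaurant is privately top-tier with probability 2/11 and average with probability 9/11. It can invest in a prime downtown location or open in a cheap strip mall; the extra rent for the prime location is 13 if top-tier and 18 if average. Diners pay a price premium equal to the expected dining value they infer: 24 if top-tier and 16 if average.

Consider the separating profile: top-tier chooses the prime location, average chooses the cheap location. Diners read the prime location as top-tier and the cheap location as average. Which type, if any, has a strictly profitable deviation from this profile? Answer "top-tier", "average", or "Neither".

The prime location pays 24; the cheap location pays 16.
top-tier: assigned the prime location, nets 24 − 13 = 11; deviating to the cheap location nets 16.
average: assigned the cheap location, nets 16; deviating to the prime location nets 24 − 18 = 6.
The top-tier type gains 5 by deviating.

top-tier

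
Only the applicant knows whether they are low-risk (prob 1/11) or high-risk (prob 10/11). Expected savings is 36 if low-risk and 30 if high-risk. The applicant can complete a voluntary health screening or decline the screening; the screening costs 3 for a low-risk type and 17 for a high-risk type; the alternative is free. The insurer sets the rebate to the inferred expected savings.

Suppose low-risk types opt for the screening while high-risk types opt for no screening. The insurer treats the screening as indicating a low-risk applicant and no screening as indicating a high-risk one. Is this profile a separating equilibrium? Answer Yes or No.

Under these beliefs, the screening earns rebate 36 and no screening earns rebate 30.
low-risk: the screening nets 36 − 3 = 33; no screening nets 30. low-risk prefers the screening.
high-risk: the screening nets 36 − 17 = 19; no screening nets 30. high-risk prefers no screening.
Neither type deviates, so the separating profile is an equilibrium.

Yes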